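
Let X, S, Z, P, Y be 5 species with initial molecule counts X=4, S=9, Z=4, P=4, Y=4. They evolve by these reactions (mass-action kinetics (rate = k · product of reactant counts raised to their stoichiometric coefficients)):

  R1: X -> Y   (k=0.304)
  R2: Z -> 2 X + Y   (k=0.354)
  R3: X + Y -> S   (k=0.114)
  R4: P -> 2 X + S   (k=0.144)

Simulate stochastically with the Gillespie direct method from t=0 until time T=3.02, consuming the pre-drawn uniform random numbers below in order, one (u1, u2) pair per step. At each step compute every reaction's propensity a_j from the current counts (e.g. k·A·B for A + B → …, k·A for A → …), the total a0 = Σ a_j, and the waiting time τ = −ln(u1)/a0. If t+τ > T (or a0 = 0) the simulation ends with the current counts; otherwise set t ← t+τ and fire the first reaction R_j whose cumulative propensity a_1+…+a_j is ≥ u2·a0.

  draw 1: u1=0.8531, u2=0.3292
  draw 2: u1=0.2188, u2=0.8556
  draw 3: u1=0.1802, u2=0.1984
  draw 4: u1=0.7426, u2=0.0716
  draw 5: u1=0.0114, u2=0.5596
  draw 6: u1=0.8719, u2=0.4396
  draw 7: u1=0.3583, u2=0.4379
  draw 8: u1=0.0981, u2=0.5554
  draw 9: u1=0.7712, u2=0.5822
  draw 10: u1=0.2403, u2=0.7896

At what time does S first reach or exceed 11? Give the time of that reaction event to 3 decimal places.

Threshold first reached at t = 1.598

t=0.000: X=4 S=9 Z=4 P=4 Y=4
Draw 1: a1=1.216, a2=1.416, a3=1.824, a4=0.576, a0=5.032; τ=−ln(0.8531)/5.032=0.032 → t=0.032; u2·a0=0.3292·5.032=1.657; a1=1.216 < 1.657 ≤ a1+a2=2.632 → R2 fires; X=6 S=9 Z=3 P=4 Y=5
Draw 2: a1=1.824, a2=1.062, a3=3.420, a4=0.576, a0=6.882; τ=−ln(0.2188)/6.882=0.221 → t=0.252; u2·a0=0.8556·6.882=5.888; a1+a2=2.886 < 5.888 ≤ a1+…+a3=6.306 → R3 fires; X=5 S=10 Z=3 P=4 Y=4
Draw 3: a1=1.520, a2=1.062, a3=2.280, a4=0.576, a0=5.438; τ=−ln(0.1802)/5.438=0.315 → t=0.568; u2·a0=0.1984·5.438=1.079 ≤ a1=1.520 → R1 fires; X=4 S=10 Z=3 P=4 Y=5
Draw 4: a1=1.216, a2=1.062, a3=2.280, a4=0.576, a0=5.134; τ=−ln(0.7426)/5.134=0.058 → t=0.625; u2·a0=0.0716·5.134=0.368 ≤ a1=1.216 → R1 fires; X=3 S=10 Z=3 P=4 Y=6
Draw 5: a1=0.912, a2=1.062, a3=2.052, a4=0.576, a0=4.602; τ=−ln(0.0114)/4.602=0.972 → t=1.598; u2·a0=0.5596·4.602=2.575; a1+a2=1.974 < 2.575 ≤ a1+…+a3=4.026 → R3 fires; X=2 S=11 Z=3 P=4 Y=5
Draw 6: a1=0.608, a2=1.062, a3=1.140, a4=0.576, a0=3.386; τ=−ln(0.8719)/3.386=0.040 → t=1.638; u2·a0=0.4396·3.386=1.488; a1=0.608 < 1.488 ≤ a1+a2=1.670 → R2 fires; X=4 S=11 Z=2 P=4 Y=6
Draw 7: a1=1.216, a2=0.708, a3=2.736, a4=0.576, a0=5.236; τ=−ln(0.3583)/5.236=0.196 → t=1.834; u2·a0=0.4379·5.236=2.293; a1+a2=1.924 < 2.293 ≤ a1+…+a3=4.660 → R3 fires; X=3 S=12 Z=2 P=4 Y=5
Draw 8: a1=0.912, a2=0.708, a3=1.710, a4=0.576, a0=3.906; τ=−ln(0.0981)/3.906=0.594 → t=2.429; u2·a0=0.5554·3.906=2.169; a1+a2=1.620 < 2.169 ≤ a1+…+a3=3.330 → R3 fires; X=2 S=13 Z=2 P=4 Y=4
Draw 9: a1=0.608, a2=0.708, a3=0.912, a4=0.576, a0=2.804; τ=−ln(0.7712)/2.804=0.093 → t=2.521; u2·a0=0.5822·2.804=1.632; a1+a2=1.316 < 1.632 ≤ a1+…+a3=2.228 → R3 fires; X=1 S=14 Z=2 P=4 Y=3
Draw 10: a1=0.304, a2=0.708, a3=0.342, a4=0.576, a0=1.930; τ=−ln(0.2403)/1.930=0.739 → t=3.260 > T=3.02: stop.
S first becomes ≥ 11 when it reaches 11 at the event at t=1.598.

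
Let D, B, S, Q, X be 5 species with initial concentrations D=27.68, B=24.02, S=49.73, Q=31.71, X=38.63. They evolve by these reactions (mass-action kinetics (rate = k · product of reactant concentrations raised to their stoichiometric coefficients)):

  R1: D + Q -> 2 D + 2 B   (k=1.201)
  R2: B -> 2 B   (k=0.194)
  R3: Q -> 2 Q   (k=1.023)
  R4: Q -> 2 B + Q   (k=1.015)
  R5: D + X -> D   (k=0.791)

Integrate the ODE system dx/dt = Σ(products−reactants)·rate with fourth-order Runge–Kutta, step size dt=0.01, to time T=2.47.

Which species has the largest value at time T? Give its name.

RK4 with dt=0.01: 247 steps to T=2.47. Trajectory (selected grid times):
t=0.00: D=27.68 B=24.02 S=49.73 Q=31.71 X=38.63
t=0.27: D=60.05 B=94.64 S=49.73 Q=0.00 X=0.00
t=0.55: D=60.05 B=99.92 S=49.73 Q=0.00 X=0.00
t=0.82: D=60.05 B=105.30 S=49.73 Q=0.00 X=0.00
t=1.10: D=60.05 B=111.18 S=49.73 Q=0.00 X=0.00
t=1.37: D=60.05 B=117.15 S=49.73 Q=0.00 X=0.00
t=1.65: D=60.05 B=123.69 S=49.73 Q=0.00 X=0.00
t=1.92: D=60.05 B=130.35 S=49.73 Q=0.00 X=0.00
t=2.20: D=60.05 B=137.62 S=49.73 Q=0.00 X=0.00
t=2.47: D=60.05 B=145.02 S=49.73 Q=0.00 X=0.00
At T=2.47: D=60.05 B=145.02 S=49.73 Q=0.00 X=0.00; the largest is B.

Dominant species at T: B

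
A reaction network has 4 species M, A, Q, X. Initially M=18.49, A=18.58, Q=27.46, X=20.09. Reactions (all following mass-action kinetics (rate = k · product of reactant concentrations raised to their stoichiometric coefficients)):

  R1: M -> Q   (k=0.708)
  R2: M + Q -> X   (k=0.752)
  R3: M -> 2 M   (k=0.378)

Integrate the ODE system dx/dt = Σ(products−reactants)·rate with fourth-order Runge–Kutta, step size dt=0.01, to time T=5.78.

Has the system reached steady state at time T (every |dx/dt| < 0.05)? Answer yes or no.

Steady state at T: yes

RK4 with dt=0.01: 578 steps to T=5.78. Trajectory (selected grid times):
t=0.00: M=18.49 A=18.58 Q=27.46 X=20.09
t=0.64: M=0.04 A=18.58 Q=10.43 X=38.09
t=1.28: M=0.00 A=18.58 Q=10.39 X=38.13
t=1.93: M=0.00 A=18.58 Q=10.39 X=38.13
t=2.57: M=0.00 A=18.58 Q=10.39 X=38.13
t=3.21: M=0.00 A=18.58 Q=10.39 X=38.13
t=3.85: M=0.00 A=18.58 Q=10.39 X=38.13
t=4.50: M=0.00 A=18.58 Q=10.39 X=38.13
t=5.14: M=0.00 A=18.58 Q=10.39 X=38.13
t=5.78: M=0.00 A=18.58 Q=10.39 X=38.13
Rates at T: R1=0.0000, R2=0.0000, R3=0.0000
dx/dt at T (Σ net stoichiometry × rate): M=-0.0000, A=+0.0000, Q=-0.0000, X=+0.0000
Largest |dx/dt| is |-0.0000| (M) < 0.05 → steady.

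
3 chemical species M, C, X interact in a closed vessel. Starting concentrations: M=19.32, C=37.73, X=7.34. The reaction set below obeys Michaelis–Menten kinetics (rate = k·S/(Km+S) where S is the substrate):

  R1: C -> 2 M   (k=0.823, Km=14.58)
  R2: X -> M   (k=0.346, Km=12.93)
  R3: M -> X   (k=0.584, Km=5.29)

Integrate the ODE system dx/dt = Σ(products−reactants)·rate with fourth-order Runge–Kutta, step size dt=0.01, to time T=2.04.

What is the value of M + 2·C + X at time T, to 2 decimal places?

Value at T = 102.12

Check how each reaction changes W = M + 2·C + X (weight of products minus weight of reactants):
R1: C -> 2 M: (1·2) − (2·1) = 2 − 2 = 0
R2: X -> M: (1·1) − (1·1) = 1 − 1 = 0
R3: M -> X: (1·1) − (1·1) = 1 − 1 = 0
Every reaction leaves W unchanged, so W is conserved and no simulation is needed: W(T) = W(0) = 19.32 + 2·37.73 + 7.34 = 102.12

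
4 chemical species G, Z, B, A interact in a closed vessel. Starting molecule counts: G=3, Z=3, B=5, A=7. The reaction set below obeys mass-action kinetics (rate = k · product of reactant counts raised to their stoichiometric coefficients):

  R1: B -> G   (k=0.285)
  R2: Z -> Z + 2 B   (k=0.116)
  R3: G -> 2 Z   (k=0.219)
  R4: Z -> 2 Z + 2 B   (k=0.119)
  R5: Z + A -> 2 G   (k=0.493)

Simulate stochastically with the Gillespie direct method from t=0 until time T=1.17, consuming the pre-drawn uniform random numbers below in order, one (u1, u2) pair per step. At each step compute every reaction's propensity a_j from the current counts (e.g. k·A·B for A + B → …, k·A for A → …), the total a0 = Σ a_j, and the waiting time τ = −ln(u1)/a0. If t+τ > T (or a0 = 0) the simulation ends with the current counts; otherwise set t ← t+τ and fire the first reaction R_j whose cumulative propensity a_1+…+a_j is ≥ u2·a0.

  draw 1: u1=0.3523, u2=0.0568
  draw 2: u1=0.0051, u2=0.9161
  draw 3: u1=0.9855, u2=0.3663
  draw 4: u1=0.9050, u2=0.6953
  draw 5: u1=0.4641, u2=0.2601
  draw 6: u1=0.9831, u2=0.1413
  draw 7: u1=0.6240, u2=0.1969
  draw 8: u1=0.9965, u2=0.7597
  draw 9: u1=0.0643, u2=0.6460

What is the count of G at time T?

t=0.000: G=3 Z=3 B=5 A=7
Draw 1: a1=1.425, a2=0.348, a3=0.657, a4=0.357, a5=10.353, a0=13.140; τ=−ln(0.3523)/13.140=0.079 → t=0.079; u2·a0=0.0568·13.140=0.746 ≤ a1=1.425 → R1 fires; G=4 Z=3 B=4 A=7
Draw 2: a1=1.140, a2=0.348, a3=0.876, a4=0.357, a5=10.353, a0=13.074; τ=−ln(0.0051)/13.074=0.404 → t=0.483; u2·a0=0.9161·13.074=11.977; a1+…+a4=2.721 < 11.977 ≤ a1+…+a5=13.074 → R5 fires; G=6 Z=2 B=4 A=6
Draw 3: a1=1.140, a2=0.232, a3=1.314, a4=0.238, a5=5.916, a0=8.840; τ=−ln(0.9855)/8.840=0.002 → t=0.485; u2·a0=0.3663·8.840=3.238; a1+…+a4=2.924 < 3.238 ≤ a1+…+a5=8.840 → R5 fires; G=8 Z=1 B=4 A=5
Draw 4: a1=1.140, a2=0.116, a3=1.752, a4=0.119, a5=2.465, a0=5.592; τ=−ln(0.9050)/5.592=0.018 → t=0.503; u2·a0=0.6953·5.592=3.888; a1+…+a4=3.127 < 3.888 ≤ a1+…+a5=5.592 → R5 fires; G=10 Z=0 B=4 A=4
Draw 5: a1=1.140, a2=0.000, a3=2.190, a4=0.000, a5=0.000, a0=3.330; τ=−ln(0.4641)/3.330=0.231 → t=0.733; u2·a0=0.2601·3.330=0.866 ≤ a1=1.140 → R1 fires; G=11 Z=0 B=3 A=4
Draw 6: a1=0.855, a2=0.000, a3=2.409, a4=0.000, a5=0.000, a0=3.264; τ=−ln(0.9831)/3.264=0.005 → t=0.738; u2·a0=0.1413·3.264=0.461 ≤ a1=0.855 → R1 fires; G=12 Z=0 B=2 A=4
Draw 7: a1=0.570, a2=0.000, a3=2.628, a4=0.000, a5=0.000, a0=3.198; τ=−ln(0.6240)/3.198=0.147 → t=0.886; u2·a0=0.1969·3.198=0.630; a1+a2=0.570 < 0.630 ≤ a1+…+a3=3.198 → R3 fires; G=11 Z=2 B=2 A=4
Draw 8: a1=0.570, a2=0.232, a3=2.409, a4=0.238, a5=3.944, a0=7.393; τ=−ln(0.9965)/7.393=0.000 → t=0.886; u2·a0=0.7597·7.393=5.616; a1+…+a4=3.449 < 5.616 ≤ a1+…+a5=7.393 → R5 fires; G=13 Z=1 B=2 A=3
Draw 9: a1=0.570, a2=0.116, a3=2.847, a4=0.119, a5=1.479, a0=5.131; τ=−ln(0.0643)/5.131=0.535 → t=1.421 > T=1.17: stop.
Read off G at T=1.17: 13

G at T = 13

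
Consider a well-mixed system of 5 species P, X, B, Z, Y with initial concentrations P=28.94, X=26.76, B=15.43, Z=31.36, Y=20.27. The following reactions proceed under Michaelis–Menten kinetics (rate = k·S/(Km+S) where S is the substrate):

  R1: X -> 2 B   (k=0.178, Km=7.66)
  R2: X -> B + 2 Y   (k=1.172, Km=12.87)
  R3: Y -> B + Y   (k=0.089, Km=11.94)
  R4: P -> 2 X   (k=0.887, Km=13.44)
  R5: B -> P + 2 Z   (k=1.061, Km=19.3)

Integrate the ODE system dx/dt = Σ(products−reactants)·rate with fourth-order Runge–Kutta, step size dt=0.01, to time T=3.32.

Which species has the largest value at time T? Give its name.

Dominant species at T: Z

RK4 with dt=0.01: 332 steps to T=3.32. Trajectory (selected grid times):
t=0.00: P=28.94 X=26.76 B=15.43 Z=31.36 Y=20.27
t=0.37: P=28.89 X=26.86 B=15.67 Z=31.71 Y=20.86
t=0.74: P=28.84 X=26.97 B=15.91 Z=32.06 Y=21.44
t=1.11: P=28.80 X=27.07 B=16.15 Z=32.42 Y=22.03
t=1.48: P=28.75 X=27.17 B=16.39 Z=32.78 Y=22.62
t=1.84: P=28.71 X=27.27 B=16.62 Z=33.13 Y=23.19
t=2.21: P=28.67 X=27.37 B=16.86 Z=33.50 Y=23.78
t=2.58: P=28.63 X=27.47 B=17.09 Z=33.86 Y=24.37
t=2.95: P=28.59 X=27.57 B=17.33 Z=34.23 Y=24.96
t=3.32: P=28.56 X=27.67 B=17.57 Z=34.61 Y=25.55
At T=3.32: P=28.56 X=27.67 B=17.57 Z=34.61 Y=25.55; the largest is Z.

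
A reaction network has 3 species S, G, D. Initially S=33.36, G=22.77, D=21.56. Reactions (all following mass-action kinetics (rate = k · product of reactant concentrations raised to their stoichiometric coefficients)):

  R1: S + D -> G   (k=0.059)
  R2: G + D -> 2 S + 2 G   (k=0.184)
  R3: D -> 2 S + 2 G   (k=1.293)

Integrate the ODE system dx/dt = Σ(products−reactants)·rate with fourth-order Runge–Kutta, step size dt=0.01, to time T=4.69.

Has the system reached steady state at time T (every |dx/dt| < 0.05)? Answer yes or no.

Steady state at T: yes

RK4 with dt=0.01: 469 steps to T=4.69. Trajectory (selected grid times):
t=0.00: S=33.36 G=22.77 D=21.56
t=0.52: S=59.52 G=47.03 D=0.04
t=1.04: S=59.56 G=47.07 D=0.00
t=1.56: S=59.56 G=47.07 D=0.00
t=2.08: S=59.56 G=47.07 D=0.00
t=2.61: S=59.56 G=47.07 D=0.00
t=3.13: S=59.56 G=47.07 D=0.00
t=3.65: S=59.56 G=47.07 D=0.00
t=4.17: S=59.56 G=47.07 D=0.00
t=4.69: S=59.56 G=47.07 D=0.00
Rates at T: R1=0.0000, R2=0.0000, R3=0.0000
dx/dt at T (Σ net stoichiometry × rate): S=+0.0000, G=+0.0000, D=-0.0000
Largest |dx/dt| is |+0.0000| (S) < 0.05 → steady.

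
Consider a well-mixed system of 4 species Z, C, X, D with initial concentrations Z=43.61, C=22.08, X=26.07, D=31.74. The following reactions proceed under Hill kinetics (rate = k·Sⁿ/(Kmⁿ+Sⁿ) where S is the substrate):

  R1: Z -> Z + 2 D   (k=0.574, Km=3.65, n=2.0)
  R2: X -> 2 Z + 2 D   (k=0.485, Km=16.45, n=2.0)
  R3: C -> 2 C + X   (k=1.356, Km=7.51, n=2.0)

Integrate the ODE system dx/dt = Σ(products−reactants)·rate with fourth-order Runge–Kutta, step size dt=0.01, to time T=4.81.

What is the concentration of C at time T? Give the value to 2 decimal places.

RK4 with dt=0.01: 481 steps to T=4.81. Trajectory (selected grid times):
t=0.00: Z=43.61 C=22.08 X=26.07 D=31.74
t=0.53: Z=43.98 C=22.73 X=26.53 D=32.71
t=1.07: Z=44.36 C=23.39 X=27.00 D=33.71
t=1.60: Z=44.74 C=24.04 X=27.47 D=34.69
t=2.14: Z=45.12 C=24.71 X=27.94 D=35.69
t=2.67: Z=45.51 C=25.37 X=28.41 D=36.68
t=3.21: Z=45.90 C=26.04 X=28.89 D=37.69
t=3.74: Z=46.29 C=26.71 X=29.36 D=38.69
t=4.28: Z=46.69 C=27.39 X=29.84 D=39.70
t=4.81: Z=47.09 C=28.06 X=30.31 D=40.70
Read off C at T=4.81: 28.06

C at T = 28.06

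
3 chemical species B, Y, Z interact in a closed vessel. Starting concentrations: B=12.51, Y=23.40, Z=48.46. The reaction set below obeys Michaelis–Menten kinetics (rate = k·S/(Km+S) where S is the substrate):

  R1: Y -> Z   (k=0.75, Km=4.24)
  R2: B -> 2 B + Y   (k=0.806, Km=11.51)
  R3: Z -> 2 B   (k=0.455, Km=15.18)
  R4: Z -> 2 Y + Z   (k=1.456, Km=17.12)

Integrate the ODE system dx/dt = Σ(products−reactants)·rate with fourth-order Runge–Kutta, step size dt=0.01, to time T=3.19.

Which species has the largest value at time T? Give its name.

RK4 with dt=0.01: 319 steps to T=3.19. Trajectory (selected grid times):
t=0.00: B=12.51 Y=23.40 Z=48.46
t=0.35: B=12.90 Y=24.08 Z=48.56
t=0.71: B=13.30 Y=24.78 Z=48.67
t=1.06: B=13.70 Y=25.46 Z=48.77
t=1.42: B=14.11 Y=26.16 Z=48.88
t=1.77: B=14.51 Y=26.85 Z=48.98
t=2.13: B=14.92 Y=27.55 Z=49.09
t=2.48: B=15.32 Y=28.24 Z=49.20
t=2.84: B=15.74 Y=28.95 Z=49.31
t=3.19: B=16.15 Y=29.64 Z=49.41
At T=3.19: B=16.15 Y=29.64 Z=49.41; the largest is Z.

Dominant species at T: Z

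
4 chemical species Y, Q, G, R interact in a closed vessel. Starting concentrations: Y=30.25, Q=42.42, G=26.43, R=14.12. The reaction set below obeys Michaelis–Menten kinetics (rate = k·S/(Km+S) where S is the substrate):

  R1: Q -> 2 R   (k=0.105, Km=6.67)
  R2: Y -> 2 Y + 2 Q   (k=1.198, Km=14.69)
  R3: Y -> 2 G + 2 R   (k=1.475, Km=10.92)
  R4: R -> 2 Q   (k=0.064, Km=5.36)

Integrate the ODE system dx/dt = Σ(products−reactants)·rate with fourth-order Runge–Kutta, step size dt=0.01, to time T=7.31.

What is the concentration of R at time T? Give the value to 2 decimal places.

R at T = 30.79

RK4 with dt=0.01: 731 steps to T=7.31. Trajectory (selected grid times):
t=0.00: Y=30.25 Q=42.42 G=26.43 R=14.12
t=0.81: Y=30.03 Q=43.73 G=28.18 R=15.98
t=1.62: Y=29.80 Q=45.03 G=29.93 R=17.84
t=2.44: Y=29.57 Q=46.35 G=31.70 R=19.72
t=3.25: Y=29.35 Q=47.66 G=33.45 R=21.57
t=4.06: Y=29.13 Q=48.96 G=35.19 R=23.42
t=4.87: Y=28.90 Q=50.26 G=36.92 R=25.26
t=5.69: Y=28.68 Q=51.57 G=38.68 R=27.12
t=6.50: Y=28.45 Q=52.86 G=40.40 R=28.96
t=7.31: Y=28.23 Q=54.15 G=42.13 R=30.79
Read off R at T=7.31: 30.79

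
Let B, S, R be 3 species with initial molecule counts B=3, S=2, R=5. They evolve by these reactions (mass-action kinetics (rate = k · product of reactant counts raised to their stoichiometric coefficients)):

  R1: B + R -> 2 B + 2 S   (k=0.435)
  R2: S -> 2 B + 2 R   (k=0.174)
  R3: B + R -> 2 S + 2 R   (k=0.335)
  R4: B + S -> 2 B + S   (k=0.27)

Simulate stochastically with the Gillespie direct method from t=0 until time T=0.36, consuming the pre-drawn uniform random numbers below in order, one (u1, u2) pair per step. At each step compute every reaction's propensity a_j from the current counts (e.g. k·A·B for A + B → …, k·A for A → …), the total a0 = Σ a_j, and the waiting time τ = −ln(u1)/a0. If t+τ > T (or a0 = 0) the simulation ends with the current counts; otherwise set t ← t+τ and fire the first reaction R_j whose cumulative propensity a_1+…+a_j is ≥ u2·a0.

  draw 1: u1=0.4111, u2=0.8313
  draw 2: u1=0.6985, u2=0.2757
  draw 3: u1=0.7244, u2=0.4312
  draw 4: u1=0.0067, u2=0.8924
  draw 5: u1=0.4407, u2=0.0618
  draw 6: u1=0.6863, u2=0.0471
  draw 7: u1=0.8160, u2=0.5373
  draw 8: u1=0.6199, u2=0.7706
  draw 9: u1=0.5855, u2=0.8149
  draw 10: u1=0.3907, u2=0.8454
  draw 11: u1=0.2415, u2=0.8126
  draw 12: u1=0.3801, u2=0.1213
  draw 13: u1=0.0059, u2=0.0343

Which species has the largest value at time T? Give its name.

t=0.000: B=3 S=2 R=5
Draw 1: a1=6.525, a2=0.348, a3=5.025, a4=1.620, a0=13.518; τ=−ln(0.4111)/13.518=0.066 → t=0.066; u2·a0=0.8313·13.518=11.238; a1+a2=6.873 < 11.238 ≤ a1+…+a3=11.898 → R3 fires; B=2 S=4 R=6
Draw 2: a1=5.220, a2=0.696, a3=4.020, a4=2.160, a0=12.096; τ=−ln(0.6985)/12.096=0.030 → t=0.095; u2·a0=0.2757·12.096=3.335 ≤ a1=5.220 → R1 fires; B=3 S=6 R=5
Draw 3: a1=6.525, a2=1.044, a3=5.025, a4=4.860, a0=17.454; τ=−ln(0.7244)/17.454=0.018 → t=0.114; u2·a0=0.4312·17.454=7.526; a1=6.525 < 7.526 ≤ a1+a2=7.569 → R2 fires; B=5 S=5 R=7
Draw 4: a1=15.225, a2=0.870, a3=11.725, a4=6.750, a0=34.570; τ=−ln(0.0067)/34.570=0.145 → t=0.259; u2·a0=0.8924·34.570=30.850; a1+…+a3=27.820 < 30.850 ≤ a1+…+a4=34.570 → R4 fires; B=6 S=5 R=7
Draw 5: a1=18.270, a2=0.870, a3=14.070, a4=8.100, a0=41.310; τ=−ln(0.4407)/41.310=0.020 → t=0.279; u2·a0=0.0618·41.310=2.553 ≤ a1=18.270 → R1 fires; B=7 S=7 R=6
Draw 6: a1=18.270, a2=1.218, a3=14.070, a4=13.230, a0=46.788; τ=−ln(0.6863)/46.788=0.008 → t=0.287; u2·a0=0.0471·46.788=2.204 ≤ a1=18.270 → R1 fires; B=8 S=9 R=5
Draw 7: a1=17.400, a2=1.566, a3=13.400, a4=19.440, a0=51.806; τ=−ln(0.8160)/51.806=0.004 → t=0.290; u2·a0=0.5373·51.806=27.835; a1+a2=18.966 < 27.835 ≤ a1+…+a3=32.366 → R3 fires; B=7 S=11 R=6
Draw 8: a1=18.270, a2=1.914, a3=14.070, a4=20.790, a0=55.044; τ=−ln(0.6199)/55.044=0.009 → t=0.299; u2·a0=0.7706·55.044=42.417; a1+…+a3=34.254 < 42.417 ≤ a1+…+a4=55.044 → R4 fires; B=8 S=11 R=6
Draw 9: a1=20.880, a2=1.914, a3=16.080, a4=23.760, a0=62.634; τ=−ln(0.5855)/62.634=0.009 → t=0.308; u2·a0=0.8149·62.634=51.040; a1+…+a3=38.874 < 51.040 ≤ a1+…+a4=62.634 → R4 fires; B=9 S=11 R=6
Draw 10: a1=23.490, a2=1.914, a3=18.090, a4=26.730, a0=70.224; τ=−ln(0.3907)/70.224=0.013 → t=0.321; u2·a0=0.8454·70.224=59.367; a1+…+a3=43.494 < 59.367 ≤ a1+…+a4=70.224 → R4 fires; B=10 S=11 R=6
Draw 11: a1=26.100, a2=1.914, a3=20.100, a4=29.700, a0=77.814; τ=−ln(0.2415)/77.814=0.018 → t=0.339; u2·a0=0.8126·77.814=63.232; a1+…+a3=48.114 < 63.232 ≤ a1+…+a4=77.814 → R4 fires; B=11 S=11 R=6
Draw 12: a1=28.710, a2=1.914, a3=22.110, a4=32.670, a0=85.404; τ=−ln(0.3801)/85.404=0.011 → t=0.351; u2·a0=0.1213·85.404=10.360 ≤ a1=28.710 → R1 fires; B=12 S=13 R=5
Draw 13: a1=26.100, a2=2.262, a3=20.100, a4=42.120, a0=90.582; τ=−ln(0.0059)/90.582=0.057 → t=0.407 > T=0.36: stop.
At T=0.36: B=12 S=13 R=5; the largest is S.

Dominant species at T: S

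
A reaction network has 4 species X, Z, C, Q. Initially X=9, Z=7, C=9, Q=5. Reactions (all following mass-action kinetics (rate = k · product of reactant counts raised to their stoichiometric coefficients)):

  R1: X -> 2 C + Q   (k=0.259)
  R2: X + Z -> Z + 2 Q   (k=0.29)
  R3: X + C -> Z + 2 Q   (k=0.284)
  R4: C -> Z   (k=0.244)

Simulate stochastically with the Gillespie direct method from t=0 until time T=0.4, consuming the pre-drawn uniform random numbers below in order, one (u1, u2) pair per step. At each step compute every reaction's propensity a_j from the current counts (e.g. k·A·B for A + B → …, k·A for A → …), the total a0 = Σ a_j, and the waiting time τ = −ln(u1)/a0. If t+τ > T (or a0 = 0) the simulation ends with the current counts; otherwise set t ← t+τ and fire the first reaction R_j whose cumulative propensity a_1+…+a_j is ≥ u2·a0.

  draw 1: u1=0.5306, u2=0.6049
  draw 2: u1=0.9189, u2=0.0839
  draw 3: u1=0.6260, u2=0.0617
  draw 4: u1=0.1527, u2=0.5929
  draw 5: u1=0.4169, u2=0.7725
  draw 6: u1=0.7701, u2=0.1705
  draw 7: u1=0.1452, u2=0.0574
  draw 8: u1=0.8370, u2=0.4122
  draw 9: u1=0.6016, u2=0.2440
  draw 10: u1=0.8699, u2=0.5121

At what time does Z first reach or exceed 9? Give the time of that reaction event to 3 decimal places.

t=0.000: X=9 Z=7 C=9 Q=5
Draw 1: a1=2.331, a2=18.270, a3=23.004, a4=2.196, a0=45.801; τ=−ln(0.5306)/45.801=0.014 → t=0.014; u2·a0=0.6049·45.801=27.705; a1+a2=20.601 < 27.705 ≤ a1+…+a3=43.605 → R3 fires; X=8 Z=8 C=8 Q=7
Draw 2: a1=2.072, a2=18.560, a3=18.176, a4=1.952, a0=40.760; τ=−ln(0.9189)/40.760=0.002 → t=0.016; u2·a0=0.0839·40.760=3.420; a1=2.072 < 3.420 ≤ a1+a2=20.632 → R2 fires; X=7 Z=8 C=8 Q=9
Draw 3: a1=1.813, a2=16.240, a3=15.904, a4=1.952, a0=35.909; τ=−ln(0.6260)/35.909=0.013 → t=0.029; u2·a0=0.0617·35.909=2.216; a1=1.813 < 2.216 ≤ a1+a2=18.053 → R2 fires; X=6 Z=8 C=8 Q=11
Draw 4: a1=1.554, a2=13.920, a3=13.632, a4=1.952, a0=31.058; τ=−ln(0.1527)/31.058=0.061 → t=0.089; u2·a0=0.5929·31.058=18.414; a1+a2=15.474 < 18.414 ≤ a1+…+a3=29.106 → R3 fires; X=5 Z=9 C=7 Q=13
Draw 5: a1=1.295, a2=13.050, a3=9.940, a4=1.708, a0=25.993; τ=−ln(0.4169)/25.993=0.034 → t=0.123; u2·a0=0.7725·25.993=20.080; a1+a2=14.345 < 20.080 ≤ a1+…+a3=24.285 → R3 fires; X=4 Z=10 C=6 Q=15
Draw 6: a1=1.036, a2=11.600, a3=6.816, a4=1.464, a0=20.916; τ=−ln(0.7701)/20.916=0.012 → t=0.136; u2·a0=0.1705·20.916=3.566; a1=1.036 < 3.566 ≤ a1+a2=12.636 → R2 fires; X=3 Z=10 C=6 Q=17
Draw 7: a1=0.777, a2=8.700, a3=5.112, a4=1.464, a0=16.053; τ=−ln(0.1452)/16.053=0.120 → t=0.256; u2·a0=0.0574·16.053=0.921; a1=0.777 < 0.921 ≤ a1+a2=9.477 → R2 fires; X=2 Z=10 C=6 Q=19
Draw 8: a1=0.518, a2=5.800, a3=3.408, a4=1.464, a0=11.190; τ=−ln(0.8370)/11.190=0.016 → t=0.272; u2·a0=0.4122·11.190=4.613; a1=0.518 < 4.613 ≤ a1+a2=6.318 → R2 fires; X=1 Z=10 C=6 Q=21
Draw 9: a1=0.259, a2=2.900, a3=1.704, a4=1.464, a0=6.327; τ=−ln(0.6016)/6.327=0.080 → t=0.352; u2·a0=0.2440·6.327=1.544; a1=0.259 < 1.544 ≤ a1+a2=3.159 → R2 fires; X=0 Z=10 C=6 Q=23
Draw 10: a1=0.000, a2=0.000, a3=0.000, a4=1.464, a0=1.464; τ=−ln(0.8699)/1.464=0.095 → t=0.447 > T=0.4: stop.
Z first becomes ≥ 9 when it reaches 9 at the event at t=0.089.

Threshold first reached at t = 0.089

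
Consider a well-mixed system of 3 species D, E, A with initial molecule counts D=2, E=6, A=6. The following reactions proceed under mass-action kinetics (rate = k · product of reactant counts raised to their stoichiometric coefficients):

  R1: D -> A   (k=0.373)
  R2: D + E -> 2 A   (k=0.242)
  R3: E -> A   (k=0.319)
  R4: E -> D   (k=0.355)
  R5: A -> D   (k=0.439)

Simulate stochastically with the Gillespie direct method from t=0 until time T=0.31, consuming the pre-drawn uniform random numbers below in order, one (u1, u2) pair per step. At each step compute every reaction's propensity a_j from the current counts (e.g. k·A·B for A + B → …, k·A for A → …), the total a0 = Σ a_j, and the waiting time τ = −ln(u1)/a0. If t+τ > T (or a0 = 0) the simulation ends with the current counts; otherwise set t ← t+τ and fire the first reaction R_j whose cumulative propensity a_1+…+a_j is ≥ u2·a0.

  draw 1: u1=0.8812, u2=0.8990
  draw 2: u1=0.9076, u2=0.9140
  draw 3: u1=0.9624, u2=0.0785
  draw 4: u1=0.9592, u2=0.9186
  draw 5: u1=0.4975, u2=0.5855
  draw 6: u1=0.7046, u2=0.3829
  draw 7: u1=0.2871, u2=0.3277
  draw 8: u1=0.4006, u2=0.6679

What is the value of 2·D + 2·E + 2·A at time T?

Value at T = 28

Check how each reaction changes W = 2·D + 2·E + 2·A (weight of products minus weight of reactants):
R1: D -> A: (2·1) − (2·1) = 2 − 2 = 0
R2: D + E -> 2 A: (2·2) − (2·1 + 2·1) = 4 − 4 = 0
R3: E -> A: (2·1) − (2·1) = 2 − 2 = 0
R4: E -> D: (2·1) − (2·1) = 2 − 2 = 0
R5: A -> D: (2·1) − (2·1) = 2 − 2 = 0
Every reaction leaves W unchanged, so W is conserved and no simulation is needed: W(T) = W(0) = 2·2 + 2·6 + 2·6 = 28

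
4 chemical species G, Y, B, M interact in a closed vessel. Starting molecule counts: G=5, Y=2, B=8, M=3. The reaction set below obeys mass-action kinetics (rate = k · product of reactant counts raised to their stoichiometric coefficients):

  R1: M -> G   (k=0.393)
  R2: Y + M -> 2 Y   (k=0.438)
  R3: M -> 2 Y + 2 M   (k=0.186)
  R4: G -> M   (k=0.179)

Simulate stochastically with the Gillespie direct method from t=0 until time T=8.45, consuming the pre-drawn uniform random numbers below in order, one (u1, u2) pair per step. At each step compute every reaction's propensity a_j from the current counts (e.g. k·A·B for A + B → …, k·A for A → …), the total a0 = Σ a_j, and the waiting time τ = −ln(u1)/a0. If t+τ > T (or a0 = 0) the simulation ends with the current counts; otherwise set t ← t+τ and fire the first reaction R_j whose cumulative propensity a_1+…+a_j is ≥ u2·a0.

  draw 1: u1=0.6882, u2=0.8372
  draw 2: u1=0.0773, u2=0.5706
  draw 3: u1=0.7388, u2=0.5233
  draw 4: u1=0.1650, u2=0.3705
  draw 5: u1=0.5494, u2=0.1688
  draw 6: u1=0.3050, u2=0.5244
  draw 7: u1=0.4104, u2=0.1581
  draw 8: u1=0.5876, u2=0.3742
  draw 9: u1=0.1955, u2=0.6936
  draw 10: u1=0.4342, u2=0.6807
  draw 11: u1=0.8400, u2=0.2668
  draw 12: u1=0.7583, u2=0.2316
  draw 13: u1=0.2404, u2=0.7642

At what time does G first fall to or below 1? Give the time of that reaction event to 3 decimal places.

t=0.000: G=5 Y=2 B=8 M=3
Draw 1: a1=1.179, a2=2.628, a3=0.558, a4=0.895, a0=5.260; τ=−ln(0.6882)/5.260=0.071 → t=0.071; u2·a0=0.8372·5.260=4.404; a1+…+a3=4.365 < 4.404 ≤ a1+…+a4=5.260 → R4 fires; G=4 Y=2 B=8 M=4
Draw 2: a1=1.572, a2=3.504, a3=0.744, a4=0.716, a0=6.536; τ=−ln(0.0773)/6.536=0.392 → t=0.463; u2·a0=0.5706·6.536=3.729; a1=1.572 < 3.729 ≤ a1+a2=5.076 → R2 fires; G=4 Y=3 B=8 M=3
Draw 3: a1=1.179, a2=3.942, a3=0.558, a4=0.716, a0=6.395; τ=−ln(0.7388)/6.395=0.047 → t=0.510; u2·a0=0.5233·6.395=3.347; a1=1.179 < 3.347 ≤ a1+a2=5.121 → R2 fires; G=4 Y=4 B=8 M=2
Draw 4: a1=0.786, a2=3.504, a3=0.372, a4=0.716, a0=5.378; τ=−ln(0.1650)/5.378=0.335 → t=0.845; u2·a0=0.3705·5.378=1.993; a1=0.786 < 1.993 ≤ a1+a2=4.290 → R2 fires; G=4 Y=5 B=8 M=1
Draw 5: a1=0.393, a2=2.190, a3=0.186, a4=0.716, a0=3.485; τ=−ln(0.5494)/3.485=0.172 → t=1.017; u2·a0=0.1688·3.485=0.588; a1=0.393 < 0.588 ≤ a1+a2=2.583 → R2 fires; G=4 Y=6 B=8 M=0
Draw 6: a1=0.000, a2=0.000, a3=0.000, a4=0.716, a0=0.716; τ=−ln(0.3050)/0.716=1.658 → t=2.675; u2·a0=0.5244·0.716=0.375; a1+…+a3=0.000 < 0.375 ≤ a1+…+a4=0.716 → R4 fires; G=3 Y=6 B=8 M=1
Draw 7: a1=0.393, a2=2.628, a3=0.186, a4=0.537, a0=3.744; τ=−ln(0.4104)/3.744=0.238 → t=2.913; u2·a0=0.1581·3.744=0.592; a1=0.393 < 0.592 ≤ a1+a2=3.021 → R2 fires; G=3 Y=7 B=8 M=0
Draw 8: a1=0.000, a2=0.000, a3=0.000, a4=0.537, a0=0.537; τ=−ln(0.5876)/0.537=0.990 → t=3.903; u2·a0=0.3742·0.537=0.201; a1+…+a3=0.000 < 0.201 ≤ a1+…+a4=0.537 → R4 fires; G=2 Y=7 B=8 M=1
Draw 9: a1=0.393, a2=3.066, a3=0.186, a4=0.358, a0=4.003; τ=−ln(0.1955)/4.003=0.408 → t=4.311; u2·a0=0.6936·4.003=2.776; a1=0.393 < 2.776 ≤ a1+a2=3.459 → R2 fires; G=2 Y=8 B=8 M=0
Draw 10: a1=0.000, a2=0.000, a3=0.000, a4=0.358, a0=0.358; τ=−ln(0.4342)/0.358=2.330 → t=6.641; u2·a0=0.6807·0.358=0.244; a1+…+a3=0.000 < 0.244 ≤ a1+…+a4=0.358 → R4 fires; G=1 Y=8 B=8 M=1
Draw 11: a1=0.393, a2=3.504, a3=0.186, a4=0.179, a0=4.262; τ=−ln(0.8400)/4.262=0.041 → t=6.682; u2·a0=0.2668·4.262=1.137; a1=0.393 < 1.137 ≤ a1+a2=3.897 → R2 fires; G=1 Y=9 B=8 M=0
Draw 12: a1=0.000, a2=0.000, a3=0.000, a4=0.179, a0=0.179; τ=−ln(0.7583)/0.179=1.546 → t=8.228; u2·a0=0.2316·0.179=0.041; a1+…+a3=0.000 < 0.041 ≤ a1+…+a4=0.179 → R4 fires; G=0 Y=9 B=8 M=1
Draw 13: a1=0.393, a2=3.942, a3=0.186, a4=0.000, a0=4.521; τ=−ln(0.2404)/4.521=0.315 → t=8.543 > T=8.45: stop.
G first becomes ≤ 1 when it reaches 1 at the event at t=6.641.

Threshold first reached at t = 6.641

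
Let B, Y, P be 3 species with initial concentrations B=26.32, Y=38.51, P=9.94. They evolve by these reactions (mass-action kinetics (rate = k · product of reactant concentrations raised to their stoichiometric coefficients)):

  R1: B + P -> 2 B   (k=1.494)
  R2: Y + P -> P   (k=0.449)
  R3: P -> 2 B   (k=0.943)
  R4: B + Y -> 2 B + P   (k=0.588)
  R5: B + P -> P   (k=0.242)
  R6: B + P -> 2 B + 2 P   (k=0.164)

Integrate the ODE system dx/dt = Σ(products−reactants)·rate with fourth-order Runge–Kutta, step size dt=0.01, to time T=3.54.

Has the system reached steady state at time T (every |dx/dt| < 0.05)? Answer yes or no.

RK4 with dt=0.01: 354 steps to T=3.54. Trajectory (selected grid times):
t=0.00: B=26.32 Y=38.51 P=9.94
t=0.39: B=107.33 Y=0.00 P=0.00
t=0.79: B=107.33 Y=0.00 P=0.00
t=1.18: B=107.33 Y=0.00 P=0.00
t=1.57: B=107.33 Y=0.00 P=0.00
t=1.97: B=107.33 Y=0.00 P=0.00
t=2.36: B=107.33 Y=0.00 P=0.00
t=2.75: B=107.33 Y=0.00 P=0.00
t=3.15: B=107.33 Y=0.00 P=0.00
t=3.54: B=107.33 Y=0.00 P=0.00
Rates at T: R1=0.0000, R2=0.0000, R3=0.0000, R4=0.0000, R5=0.0000, R6=0.0000
dx/dt at T (Σ net stoichiometry × rate): B=+0.0000, Y=-0.0000, P=-0.0000
Largest |dx/dt| is |+0.0000| (B) < 0.05 → steady.

Steady state at T: yes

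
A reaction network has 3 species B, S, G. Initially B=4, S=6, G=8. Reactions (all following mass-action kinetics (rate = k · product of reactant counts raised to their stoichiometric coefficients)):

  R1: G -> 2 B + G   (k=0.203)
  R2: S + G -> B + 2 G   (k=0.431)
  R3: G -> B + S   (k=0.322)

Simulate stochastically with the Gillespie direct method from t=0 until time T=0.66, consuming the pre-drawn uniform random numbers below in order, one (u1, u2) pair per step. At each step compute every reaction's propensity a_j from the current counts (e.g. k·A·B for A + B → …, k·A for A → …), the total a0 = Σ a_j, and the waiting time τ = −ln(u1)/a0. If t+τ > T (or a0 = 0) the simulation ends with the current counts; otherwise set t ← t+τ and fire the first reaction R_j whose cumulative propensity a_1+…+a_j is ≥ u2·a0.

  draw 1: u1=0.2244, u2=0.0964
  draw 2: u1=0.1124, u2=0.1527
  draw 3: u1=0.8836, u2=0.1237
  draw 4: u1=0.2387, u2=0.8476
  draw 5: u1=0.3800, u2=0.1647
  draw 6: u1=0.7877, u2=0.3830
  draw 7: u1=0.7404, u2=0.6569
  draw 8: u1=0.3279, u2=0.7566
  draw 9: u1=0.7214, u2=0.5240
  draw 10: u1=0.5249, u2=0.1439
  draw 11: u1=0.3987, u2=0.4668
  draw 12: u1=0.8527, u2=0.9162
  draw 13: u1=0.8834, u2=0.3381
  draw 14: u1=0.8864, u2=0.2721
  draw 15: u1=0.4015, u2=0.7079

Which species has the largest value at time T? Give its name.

t=0.000: B=4 S=6 G=8
Draw 1: a1=1.624, a2=20.688, a3=2.576, a0=24.888; τ=−ln(0.2244)/24.888=0.060 → t=0.060; u2·a0=0.0964·24.888=2.399; a1=1.624 < 2.399 ≤ a1+a2=22.312 → R2 fires; B=5 S=5 G=9
Draw 2: a1=1.827, a2=19.395, a3=2.898, a0=24.120; τ=−ln(0.1124)/24.120=0.091 → t=0.151; u2·a0=0.1527·24.120=3.683; a1=1.827 < 3.683 ≤ a1+a2=21.222 → R2 fires; B=6 S=4 G=10
Draw 3: a1=2.030, a2=17.240, a3=3.220, a0=22.490; τ=−ln(0.8836)/22.490=0.006 → t=0.156; u2·a0=0.1237·22.490=2.782; a1=2.030 < 2.782 ≤ a1+a2=19.270 → R2 fires; B=7 S=3 G=11
Draw 4: a1=2.233, a2=14.223, a3=3.542, a0=19.998; τ=−ln(0.2387)/19.998=0.072 → t=0.228; u2·a0=0.8476·19.998=16.950; a1+a2=16.456 < 16.950 ≤ a1+…+a3=19.998 → R3 fires; B=8 S=4 G=10
Draw 5: a1=2.030, a2=17.240, a3=3.220, a0=22.490; τ=−ln(0.3800)/22.490=0.043 → t=0.271; u2·a0=0.1647·22.490=3.704; a1=2.030 < 3.704 ≤ a1+a2=19.270 → R2 fires; B=9 S=3 G=11
Draw 6: a1=2.233, a2=14.223, a3=3.542, a0=19.998; τ=−ln(0.7877)/19.998=0.012 → t=0.283; u2·a0=0.3830·19.998=7.659; a1=2.233 < 7.659 ≤ a1+a2=16.456 → R2 fires; B=10 S=2 G=12
Draw 7: a1=2.436, a2=10.344, a3=3.864, a0=16.644; τ=−ln(0.7404)/16.644=0.018 → t=0.301; u2·a0=0.6569·16.644=10.933; a1=2.436 < 10.933 ≤ a1+a2=12.780 → R2 fires; B=11 S=1 G=13
Draw 8: a1=2.639, a2=5.603, a3=4.186, a0=12.428; τ=−ln(0.3279)/12.428=0.090 → t=0.391; u2·a0=0.7566·12.428=9.403; a1+a2=8.242 < 9.403 ≤ a1+…+a3=12.428 → R3 fires; B=12 S=2 G=12
Draw 9: a1=2.436, a2=10.344, a3=3.864, a0=16.644; τ=−ln(0.7214)/16.644=0.020 → t=0.410; u2·a0=0.5240·16.644=8.721; a1=2.436 < 8.721 ≤ a1+a2=12.780 → R2 fires; B=13 S=1 G=13
Draw 10: a1=2.639, a2=5.603, a3=4.186, a0=12.428; τ=−ln(0.5249)/12.428=0.052 → t=0.462; u2·a0=0.1439·12.428=1.788 ≤ a1=2.639 → R1 fires; B=15 S=1 G=13
Draw 11: a1=2.639, a2=5.603, a3=4.186, a0=12.428; τ=−ln(0.3987)/12.428=0.074 → t=0.536; u2·a0=0.4668·12.428=5.801; a1=2.639 < 5.801 ≤ a1+a2=8.242 → R2 fires; B=16 S=0 G=14
Draw 12: a1=2.842, a2=0.000, a3=4.508, a0=7.350; τ=−ln(0.8527)/7.350=0.022 → t=0.558; u2·a0=0.9162·7.350=6.734; a1+a2=2.842 < 6.734 ≤ a1+…+a3=7.350 → R3 fires; B=17 S=1 G=13
Draw 13: a1=2.639, a2=5.603, a3=4.186, a0=12.428; τ=−ln(0.8834)/12.428=0.010 → t=0.568; u2·a0=0.3381·12.428=4.202; a1=2.639 < 4.202 ≤ a1+a2=8.242 → R2 fires; B=18 S=0 G=14
Draw 14: a1=2.842, a2=0.000, a3=4.508, a0=7.350; τ=−ln(0.8864)/7.350=0.016 → t=0.584; u2·a0=0.2721·7.350=2.000 ≤ a1=2.842 → R1 fires; B=20 S=0 G=14
Draw 15: a1=2.842, a2=0.000, a3=4.508, a0=7.350; τ=−ln(0.4015)/7.350=0.124 → t=0.708 > T=0.66: stop.
At T=0.66: B=20 S=0 G=14; the largest is B.

Dominant species at T: B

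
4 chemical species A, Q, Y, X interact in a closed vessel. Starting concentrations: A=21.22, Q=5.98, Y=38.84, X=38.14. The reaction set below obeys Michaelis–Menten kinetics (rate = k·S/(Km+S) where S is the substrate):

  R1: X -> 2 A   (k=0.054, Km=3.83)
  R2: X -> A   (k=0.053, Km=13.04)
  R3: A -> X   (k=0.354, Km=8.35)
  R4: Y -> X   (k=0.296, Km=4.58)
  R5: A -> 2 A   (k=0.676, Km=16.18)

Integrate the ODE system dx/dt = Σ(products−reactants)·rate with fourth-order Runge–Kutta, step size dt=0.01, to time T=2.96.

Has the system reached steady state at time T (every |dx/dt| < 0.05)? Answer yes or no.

RK4 with dt=0.01: 296 steps to T=2.96. Trajectory (selected grid times):
t=0.00: A=21.22 Q=5.98 Y=38.84 X=38.14
t=0.33: A=21.31 Q=5.98 Y=38.75 X=38.28
t=0.66: A=21.40 Q=5.98 Y=38.67 X=38.42
t=0.99: A=21.49 Q=5.98 Y=38.58 X=38.57
t=1.32: A=21.57 Q=5.98 Y=38.49 X=38.71
t=1.64: A=21.66 Q=5.98 Y=38.41 X=38.85
t=1.97: A=21.75 Q=5.98 Y=38.32 X=38.99
t=2.30: A=21.84 Q=5.98 Y=38.23 X=39.13
t=2.63: A=21.93 Q=5.98 Y=38.14 X=39.27
t=2.96: A=22.02 Q=5.98 Y=38.06 X=39.42
Rates at T: R1=0.0492, R2=0.0398, R3=0.2567, R4=0.2642, R5=0.3896
dx/dt at T (Σ net stoichiometry × rate): A=+0.2712, Q=+0.0000, Y=-0.2642, X=+0.4318
Largest |dx/dt| is |+0.4318| (X) ≥ 0.05 → not steady.

Steady state at T: no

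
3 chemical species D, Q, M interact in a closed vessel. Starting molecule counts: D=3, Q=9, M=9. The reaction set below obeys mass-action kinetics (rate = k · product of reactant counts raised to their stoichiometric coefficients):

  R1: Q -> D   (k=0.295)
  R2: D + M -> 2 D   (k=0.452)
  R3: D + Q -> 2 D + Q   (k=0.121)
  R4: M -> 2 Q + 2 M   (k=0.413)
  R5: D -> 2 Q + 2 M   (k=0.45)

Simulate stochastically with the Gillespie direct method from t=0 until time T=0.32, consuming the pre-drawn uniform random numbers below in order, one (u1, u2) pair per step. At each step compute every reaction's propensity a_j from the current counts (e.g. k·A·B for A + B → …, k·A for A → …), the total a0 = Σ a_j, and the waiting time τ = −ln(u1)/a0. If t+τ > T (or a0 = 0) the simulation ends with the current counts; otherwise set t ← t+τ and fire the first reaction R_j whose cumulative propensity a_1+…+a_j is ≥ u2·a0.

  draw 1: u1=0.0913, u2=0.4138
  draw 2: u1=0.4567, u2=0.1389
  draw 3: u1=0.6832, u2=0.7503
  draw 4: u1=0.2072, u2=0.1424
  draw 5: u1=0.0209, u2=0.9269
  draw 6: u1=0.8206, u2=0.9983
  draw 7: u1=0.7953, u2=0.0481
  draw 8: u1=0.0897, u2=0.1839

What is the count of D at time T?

t=0.000: D=3 Q=9 M=9
Draw 1: a1=2.655, a2=12.204, a3=3.267, a4=3.717, a5=1.350, a0=23.193; τ=−ln(0.0913)/23.193=0.103 → t=0.103; u2·a0=0.4138·23.193=9.597; a1=2.655 < 9.597 ≤ a1+a2=14.859 → R2 fires; D=4 Q=9 M=8
Draw 2: a1=2.655, a2=14.464, a3=4.356, a4=3.304, a5=1.800, a0=26.579; τ=−ln(0.4567)/26.579=0.029 → t=0.133; u2·a0=0.1389·26.579=3.692; a1=2.655 < 3.692 ≤ a1+a2=17.119 → R2 fires; D=5 Q=9 M=7
Draw 3: a1=2.655, a2=15.820, a3=5.445, a4=2.891, a5=2.250, a0=29.061; τ=−ln(0.6832)/29.061=0.013 → t=0.146; u2·a0=0.7503·29.061=21.804; a1+a2=18.475 < 21.804 ≤ a1+…+a3=23.920 → R3 fires; D=6 Q=9 M=7
Draw 4: a1=2.655, a2=18.984, a3=6.534, a4=2.891, a5=2.700, a0=33.764; τ=−ln(0.2072)/33.764=0.047 → t=0.192; u2·a0=0.1424·33.764=4.808; a1=2.655 < 4.808 ≤ a1+a2=21.639 → R2 fires; D=7 Q=9 M=6
Draw 5: a1=2.655, a2=18.984, a3=7.623, a4=2.478, a5=3.150, a0=34.890; τ=−ln(0.0209)/34.890=0.111 → t=0.303; u2·a0=0.9269·34.890=32.340; a1+…+a4=31.740 < 32.340 ≤ a1+…+a5=34.890 → R5 fires; D=6 Q=11 M=8
Draw 6: a1=3.245, a2=21.696, a3=7.986, a4=3.304, a5=2.700, a0=38.931; τ=−ln(0.8206)/38.931=0.005 → t=0.308; u2·a0=0.9983·38.931=38.865; a1+…+a4=36.231 < 38.865 ≤ a1+…+a5=38.931 → R5 fires; D=5 Q=13 M=10
Draw 7: a1=3.835, a2=22.600, a3=7.865, a4=4.130, a5=2.250, a0=40.680; τ=−ln(0.7953)/40.680=0.006 → t=0.314; u2·a0=0.0481·40.680=1.957 ≤ a1=3.835 → R1 fires; D=6 Q=12 M=10
Draw 8: a1=3.540, a2=27.120, a3=8.712, a4=4.130, a5=2.700, a0=46.202; τ=−ln(0.0897)/46.202=0.052 → t=0.366 > T=0.32: stop.
Read off D at T=0.32: 6

D at T = 6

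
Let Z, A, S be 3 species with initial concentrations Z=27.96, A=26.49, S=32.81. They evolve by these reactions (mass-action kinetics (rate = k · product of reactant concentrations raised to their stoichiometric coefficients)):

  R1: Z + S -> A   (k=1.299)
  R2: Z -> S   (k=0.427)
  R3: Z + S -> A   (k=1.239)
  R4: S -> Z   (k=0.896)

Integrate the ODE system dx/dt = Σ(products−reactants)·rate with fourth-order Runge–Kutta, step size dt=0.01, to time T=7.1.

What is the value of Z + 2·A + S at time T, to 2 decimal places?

Value at T = 113.75

Check how each reaction changes W = Z + 2·A + S (weight of products minus weight of reactants):
R1: Z + S -> A: (2·1) − (1·1 + 1·1) = 2 − 2 = 0
R2: Z -> S: (1·1) − (1·1) = 1 − 1 = 0
R3: Z + S -> A: (2·1) − (1·1 + 1·1) = 2 − 2 = 0
R4: S -> Z: (1·1) − (1·1) = 1 − 1 = 0
Every reaction leaves W unchanged, so W is conserved and no simulation is needed: W(T) = W(0) = 27.96 + 2·26.49 + 32.81 = 113.75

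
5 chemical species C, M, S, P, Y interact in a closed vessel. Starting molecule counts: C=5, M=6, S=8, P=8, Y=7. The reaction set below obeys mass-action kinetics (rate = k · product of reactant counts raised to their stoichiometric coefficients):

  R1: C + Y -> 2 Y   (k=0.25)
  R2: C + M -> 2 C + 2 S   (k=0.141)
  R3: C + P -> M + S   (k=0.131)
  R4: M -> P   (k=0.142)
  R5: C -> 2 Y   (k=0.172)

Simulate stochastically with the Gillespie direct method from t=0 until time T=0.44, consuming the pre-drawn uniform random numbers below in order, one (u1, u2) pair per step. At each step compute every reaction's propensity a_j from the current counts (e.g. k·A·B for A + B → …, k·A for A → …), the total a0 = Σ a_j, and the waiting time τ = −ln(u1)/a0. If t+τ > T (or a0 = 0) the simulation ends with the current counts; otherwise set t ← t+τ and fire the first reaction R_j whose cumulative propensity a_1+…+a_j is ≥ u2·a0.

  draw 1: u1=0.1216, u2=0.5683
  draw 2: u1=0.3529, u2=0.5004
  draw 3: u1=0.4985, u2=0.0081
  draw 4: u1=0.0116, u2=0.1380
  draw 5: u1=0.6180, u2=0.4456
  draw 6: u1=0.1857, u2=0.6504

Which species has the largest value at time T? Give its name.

t=0.000: C=5 M=6 S=8 P=8 Y=7
Draw 1: a1=8.750, a2=4.230, a3=5.240, a4=0.852, a5=0.860, a0=19.932; τ=−ln(0.1216)/19.932=0.106 → t=0.106; u2·a0=0.5683·19.932=11.327; a1=8.750 < 11.327 ≤ a1+a2=12.980 → R2 fires; C=6 M=5 S=10 P=8 Y=7
Draw 2: a1=10.500, a2=4.230, a3=6.288, a4=0.710, a5=1.032, a0=22.760; τ=−ln(0.3529)/22.760=0.046 → t=0.151; u2·a0=0.5004·22.760=11.389; a1=10.500 < 11.389 ≤ a1+a2=14.730 → R2 fires; C=7 M=4 S=12 P=8 Y=7
Draw 3: a1=12.250, a2=3.948, a3=7.336, a4=0.568, a5=1.204, a0=25.306; τ=−ln(0.4985)/25.306=0.028 → t=0.179; u2·a0=0.0081·25.306=0.205 ≤ a1=12.250 → R1 fires; C=6 M=4 S=12 P=8 Y=8
Draw 4: a1=12.000, a2=3.384, a3=6.288, a4=0.568, a5=1.032, a0=23.272; τ=−ln(0.0116)/23.272=0.192 → t=0.370; u2·a0=0.1380·23.272=3.212 ≤ a1=12.000 → R1 fires; C=5 M=4 S=12 P=8 Y=9
Draw 5: a1=11.250, a2=2.820, a3=5.240, a4=0.568, a5=0.860, a0=20.738; τ=−ln(0.6180)/20.738=0.023 → t=0.394; u2·a0=0.4456·20.738=9.241 ≤ a1=11.250 → R1 fires; C=4 M=4 S=12 P=8 Y=10
Draw 6: a1=10.000, a2=2.256, a3=4.192, a4=0.568, a5=0.688, a0=17.704; τ=−ln(0.1857)/17.704=0.095 → t=0.489 > T=0.44: stop.
At T=0.44: C=4 M=4 S=12 P=8 Y=10; the largest is S.

Dominant species at T: S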